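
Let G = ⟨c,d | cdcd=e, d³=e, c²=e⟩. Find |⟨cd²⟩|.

|⟨cd²⟩| equals the order of cd². Compute successive powers until reaching e:
  (cd²)¹ = cd², (cd²)² = e.
The smallest positive k with (cd²)ᵏ = e is 2, so |⟨cd²⟩| = 2.

Answer: 2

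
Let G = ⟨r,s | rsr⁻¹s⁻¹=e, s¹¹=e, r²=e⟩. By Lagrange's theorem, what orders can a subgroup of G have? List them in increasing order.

|G| = 22 = 2 · 11. By Lagrange's theorem the order of any subgroup divides 22; the divisors of 22 are 1, 2, 11, 22.

Answer: 1, 2, 11, 22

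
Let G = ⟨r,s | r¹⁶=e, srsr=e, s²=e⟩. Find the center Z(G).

An element z ∈ Z(G) iff z commutes with every generator.
For example r⁸ is central: (r⁸)·r = r⁹ = r·(r⁸); (r⁸)·s = r⁸s = s·(r⁸).
Whereas r ∉ Z(G) since r·s = rs ≠ r¹⁵s = s·r.
Checking each of the 32 elements this way gives Z(G) = {e, r⁸}, of order 2.

Answer: {e, r⁸}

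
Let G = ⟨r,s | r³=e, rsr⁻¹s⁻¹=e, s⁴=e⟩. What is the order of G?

Enumerate words in the generators, reducing via the relations: the distinct elements are
  {e, r, s, rs, r², s², s³, rs², rs³, r²s, r²s², r²s³}.
No further products give new elements, so |G| = 12.

Answer: 12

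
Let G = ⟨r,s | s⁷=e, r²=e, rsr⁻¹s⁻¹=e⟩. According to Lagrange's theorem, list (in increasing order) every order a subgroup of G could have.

|G| = 14 = 2 · 7. By Lagrange's theorem the order of any subgroup divides 14; the divisors of 14 are 1, 2, 7, 14.

Answer: 1, 2, 7, 14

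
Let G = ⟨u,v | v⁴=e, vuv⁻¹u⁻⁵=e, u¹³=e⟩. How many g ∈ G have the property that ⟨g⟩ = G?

⟨g⟩ = G would require ord(g) = |G| = 52, but the maximum element order in G is 13 < 52. So G is not cyclic and no single element generates it: the count is 0.

Answer: 0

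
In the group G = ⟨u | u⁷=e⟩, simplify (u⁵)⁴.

Compute successive powers of (u⁵), reducing at each step:
  (u⁵)²: (u⁵) · u⁵ = u³
  (u⁵)³: (u³) · u⁵ = u
  (u⁵)⁴: u · u⁵ = u⁶

Answer: u⁶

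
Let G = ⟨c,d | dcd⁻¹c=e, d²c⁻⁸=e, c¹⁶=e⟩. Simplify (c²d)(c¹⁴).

Compute (c²d) · (c¹⁴) by multiplying left to right and reducing via the relations at each step:
  (c²d) · c¹⁴ = c⁴d

Answer: c⁴d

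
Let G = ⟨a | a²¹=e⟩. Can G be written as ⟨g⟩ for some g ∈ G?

|G| = 21. The element a has order 21 (its powers give 21 distinct elements), so ⟨a⟩ = G and G is cyclic.

Answer: Yes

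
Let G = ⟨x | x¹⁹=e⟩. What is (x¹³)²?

Compute successive powers of (x¹³), reducing at each step:
  (x¹³)²: (x¹³) · x¹³ = x⁷

Answer: x⁷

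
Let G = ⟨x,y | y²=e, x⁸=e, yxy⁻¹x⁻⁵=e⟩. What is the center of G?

An element z ∈ Z(G) iff z commutes with every generator.
For example x² is central: (x²)·x = x³ = x·(x²); (x²)·y = x²y = y·(x²).
Whereas x ∉ Z(G) since x·y = xy ≠ x⁵y = y·x.
Checking each of the 16 elements this way gives Z(G) = {e, x², x⁴, x⁶}, of order 4.

Answer: {e, x², x⁴, x⁶}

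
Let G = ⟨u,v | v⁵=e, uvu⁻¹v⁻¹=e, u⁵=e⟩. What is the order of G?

Enumerate words in the generators, reducing via the relations: the distinct elements are
  {e, u, v, uv, u², u³, u⁴, v², v³, v⁴, uv², uv³, uv⁴, u²v, u³v, u⁴v, u²v², u²v³, u²v⁴, u³v², u³v³, u³v⁴, u⁴v², u⁴v³, u⁴v⁴}.
No further products give new elements, so |G| = 25.

Answer: 25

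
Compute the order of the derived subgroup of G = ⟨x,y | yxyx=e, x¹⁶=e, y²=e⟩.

G' = [G, G] is generated by all commutators. The generator-pair commutators are: [x, y] = x².
The subgroup they normally generate is {e, x², x⁴, x⁶, x⁸, x¹⁰, x¹², x¹⁴}, of order 8.
Check: |G/G'| = 32/8 = 4 is the order of the abelianisation.

Answer: 8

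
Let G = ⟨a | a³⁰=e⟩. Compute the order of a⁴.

Compute successive powers until reaching e:
  (a⁴)¹ = a⁴, (a⁴)² = a⁸, (a⁴)³ = a¹², (a⁴)⁴ = a¹⁶, (a⁴)⁵ = a²⁰, (a⁴)⁶ = a²⁴, (a⁴)⁷ = a²⁸, (a⁴)⁸ = a², (a⁴)⁹ = a⁶, (a⁴)¹⁰ = a¹⁰, (a⁴)¹¹ = a¹⁴, (a⁴)¹² = a¹⁸, (a⁴)¹³ = a²², (a⁴)¹⁴ = a²⁶, (a⁴)¹⁵ = e.
The smallest positive k with (a⁴)ᵏ = e is 15.

Answer: 15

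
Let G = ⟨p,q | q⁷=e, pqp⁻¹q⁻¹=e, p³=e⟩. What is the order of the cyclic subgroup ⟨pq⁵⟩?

|⟨pq⁵⟩| equals the order of pq⁵. Compute successive powers until reaching e:
  (pq⁵)¹ = pq⁵, (pq⁵)² = p²q³, (pq⁵)³ = q, (pq⁵)⁴ = pq⁶, (pq⁵)⁵ = p²q⁴, (pq⁵)⁶ = q², (pq⁵)⁷ = p, (pq⁵)⁸ = p²q⁵, (pq⁵)⁹ = q³, (pq⁵)¹⁰ = pq, (pq⁵)¹¹ = p²q⁶, (pq⁵)¹² = q⁴, (pq⁵)¹³ = pq², (pq⁵)¹⁴ = p², (pq⁵)¹⁵ = q⁵, (pq⁵)¹⁶ = pq³, (pq⁵)¹⁷ = p²q, (pq⁵)¹⁸ = q⁶, (pq⁵)¹⁹ = pq⁴, (pq⁵)²⁰ = p²q², (pq⁵)²¹ = e.
The smallest positive k with (pq⁵)ᵏ = e is 21, so |⟨pq⁵⟩| = 21.

Answer: 21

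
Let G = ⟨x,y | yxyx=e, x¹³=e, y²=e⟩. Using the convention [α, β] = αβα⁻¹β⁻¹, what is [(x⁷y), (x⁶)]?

[(x⁷y), (x⁶)] = (x⁷y)·(x⁶)·(x⁷y)⁻¹·(x⁶)⁻¹.
  (x⁷y) · (x⁶) = xy
  (xy) · (x⁷y) = x⁷
  (x⁷) · (x⁷) = x

Answer: x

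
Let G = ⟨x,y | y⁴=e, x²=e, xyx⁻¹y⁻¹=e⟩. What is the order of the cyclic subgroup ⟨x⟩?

|⟨x⟩| equals the order of x. Compute successive powers until reaching e:
  x¹ = x, x² = e.
The smallest positive k with xᵏ = e is 2, so |⟨x⟩| = 2.

Answer: 2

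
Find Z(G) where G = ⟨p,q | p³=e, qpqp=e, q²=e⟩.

An element z ∈ Z(G) iff z commutes with every generator.
For example e is central: e·p = p = p·e; e·q = q = q·e.
Whereas p ∉ Z(G) since p·q = pq ≠ p²q = q·p.
Checking each of the 6 elements this way gives Z(G) = {e}, of order 1.

Answer: {e}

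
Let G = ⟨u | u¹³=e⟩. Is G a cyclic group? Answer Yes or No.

|G| = 13. The element u has order 13 (its powers give 13 distinct elements), so ⟨u⟩ = G and G is cyclic.

Answer: Yes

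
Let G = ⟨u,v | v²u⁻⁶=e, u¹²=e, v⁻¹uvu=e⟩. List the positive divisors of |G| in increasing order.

|G| = 24 = 2³ · 3. By Lagrange's theorem the order of any subgroup divides 24; the divisors of 24 are 1, 2, 3, 4, 6, 8, 12, 24.

Answer: 1, 2, 3, 4, 6, 8, 12, 24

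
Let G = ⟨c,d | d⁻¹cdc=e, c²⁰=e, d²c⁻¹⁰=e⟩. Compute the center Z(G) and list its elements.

An element z ∈ Z(G) iff z commutes with every generator.
For example c¹⁰ is central: (c¹⁰)·c = c¹¹ = c·(c¹⁰); (c¹⁰)·d = d⁻¹ = d·(c¹⁰).
Whereas c ∉ Z(G) since c·d = cd ≠ c⁹d⁻¹ = d·c.
Checking each of the 40 elements this way gives Z(G) = {e, c¹⁰}, of order 2.

Answer: {e, c¹⁰}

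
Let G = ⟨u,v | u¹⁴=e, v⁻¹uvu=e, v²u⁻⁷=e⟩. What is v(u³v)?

Compute v · (u³v) by multiplying left to right and reducing via the relations at each step:
  v · u³ = u⁴v⁻¹
  (u⁴v⁻¹) · v = u⁴

Answer: u⁴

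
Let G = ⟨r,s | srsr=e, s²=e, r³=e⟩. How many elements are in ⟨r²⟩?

|⟨r²⟩| equals the order of r². Compute successive powers until reaching e:
  (r²)¹ = r², (r²)² = r, (r²)³ = e.
The smallest positive k with (r²)ᵏ = e is 3, so |⟨r²⟩| = 3.

Answer: 3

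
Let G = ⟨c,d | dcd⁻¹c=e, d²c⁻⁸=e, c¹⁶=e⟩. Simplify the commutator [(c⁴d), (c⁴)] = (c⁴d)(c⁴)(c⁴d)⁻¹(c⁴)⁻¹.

[(c⁴d), (c⁴)] = (c⁴d)·(c⁴)·(c⁴d)⁻¹·(c⁴)⁻¹.
  (c⁴d) · (c⁴) = d
  d · (c⁴d⁻¹) = c¹²
  (c¹²) · (c¹²) = c⁸

Answer: c⁸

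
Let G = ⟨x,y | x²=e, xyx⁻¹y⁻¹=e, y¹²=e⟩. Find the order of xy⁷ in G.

Compute successive powers until reaching e:
  (xy⁷)¹ = xy⁷, (xy⁷)² = y², (xy⁷)³ = xy⁹, (xy⁷)⁴ = y⁴, (xy⁷)⁵ = xy¹¹, (xy⁷)⁶ = y⁶, (xy⁷)⁷ = xy, (xy⁷)⁸ = y⁸, (xy⁷)⁹ = xy³, (xy⁷)¹⁰ = y¹⁰, (xy⁷)¹¹ = xy⁵, (xy⁷)¹² = e.
The smallest positive k with (xy⁷)ᵏ = e is 12.

Answer: 12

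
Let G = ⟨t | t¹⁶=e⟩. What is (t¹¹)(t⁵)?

Compute (t¹¹) · (t⁵) by multiplying left to right and reducing via the relations at each step:
  (t¹¹) · t⁵ = e

Answer: e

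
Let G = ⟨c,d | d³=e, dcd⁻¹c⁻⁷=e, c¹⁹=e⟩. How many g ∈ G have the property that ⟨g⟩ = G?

⟨g⟩ = G would require ord(g) = |G| = 57, but the maximum element order in G is 19 < 57. So G is not cyclic and no single element generates it: the count is 0.

Answer: 0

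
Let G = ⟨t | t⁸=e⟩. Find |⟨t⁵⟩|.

|⟨t⁵⟩| equals the order of t⁵. Compute successive powers until reaching e:
  (t⁵)¹ = t⁵, (t⁵)² = t², (t⁵)³ = t⁷, (t⁵)⁴ = t⁴, (t⁵)⁵ = t, (t⁵)⁶ = t⁶, (t⁵)⁷ = t³, (t⁵)⁸ = e.
The smallest positive k with (t⁵)ᵏ = e is 8, so |⟨t⁵⟩| = 8.

Answer: 8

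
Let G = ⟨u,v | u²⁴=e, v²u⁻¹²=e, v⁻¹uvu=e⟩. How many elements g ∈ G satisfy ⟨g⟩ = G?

⟨g⟩ = G would require ord(g) = |G| = 48, but the maximum element order in G is 24 < 48. So G is not cyclic and no single element generates it: the count is 0.

Answer: 0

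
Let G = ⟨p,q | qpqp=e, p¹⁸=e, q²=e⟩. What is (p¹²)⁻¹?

The order of (p¹²) is 3 (smallest k with (p¹²)ᵏ = e), so (p¹²)⁻¹ = (p¹²)² = p⁶.
Check: (p¹²) · (p⁶) → (p¹²) · p⁶ = e, giving e as required.

Answer: p⁶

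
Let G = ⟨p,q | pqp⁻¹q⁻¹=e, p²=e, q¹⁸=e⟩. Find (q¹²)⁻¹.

The order of (q¹²) is 3 (smallest k with (q¹²)ᵏ = e), so (q¹²)⁻¹ = (q¹²)² = q⁶.
Check: (q¹²) · (q⁶) → (q¹²) · q⁶ = e, giving e as required.

Answer: q⁶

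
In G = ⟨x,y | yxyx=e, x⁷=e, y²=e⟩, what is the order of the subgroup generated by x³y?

|⟨x³y⟩| equals the order of x³y. Compute successive powers until reaching e:
  (x³y)¹ = x³y, (x³y)² = e.
The smallest positive k with (x³y)ᵏ = e is 2, so |⟨x³y⟩| = 2.

Answer: 2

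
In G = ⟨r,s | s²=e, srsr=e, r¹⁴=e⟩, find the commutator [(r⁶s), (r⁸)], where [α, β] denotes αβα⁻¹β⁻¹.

[(r⁶s), (r⁸)] = (r⁶s)·(r⁸)·(r⁶s)⁻¹·(r⁸)⁻¹.
  (r⁶s) · (r⁸) = r¹²s
  (r¹²s) · (r⁶s) = r⁶
  (r⁶) · (r⁶) = r¹²

Answer: r¹²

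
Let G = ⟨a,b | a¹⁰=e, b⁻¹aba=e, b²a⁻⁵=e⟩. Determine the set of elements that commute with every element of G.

An element z ∈ Z(G) iff z commutes with every generator.
For example a⁵ is central: (a⁵)·a = a⁶ = a·(a⁵); (a⁵)·b = b⁻¹ = b·(a⁵).
Whereas a ∉ Z(G) since a·b = ab ≠ a⁴b⁻¹ = b·a.
Checking each of the 20 elements this way gives Z(G) = {e, a⁵}, of order 2.

Answer: {e, a⁵}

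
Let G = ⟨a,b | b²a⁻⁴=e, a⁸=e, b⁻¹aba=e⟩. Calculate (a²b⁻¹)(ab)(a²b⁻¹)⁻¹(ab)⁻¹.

[(a²b⁻¹), (ab)] = (a²b⁻¹)·(ab)·(a²b⁻¹)⁻¹·(ab)⁻¹.
  (a²b⁻¹) · (ab) = a
  a · (a²b) = a³b
  (a³b) · (ab⁻¹) = a²

Answer: a²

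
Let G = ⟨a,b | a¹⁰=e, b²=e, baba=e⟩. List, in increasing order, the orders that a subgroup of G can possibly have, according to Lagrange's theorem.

|G| = 20 = 2² · 5. By Lagrange's theorem the order of any subgroup divides 20; the divisors of 20 are 1, 2, 4, 5, 10, 20.

Answer: 1, 2, 4, 5, 10, 20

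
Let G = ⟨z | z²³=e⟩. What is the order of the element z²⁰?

Compute successive powers until reaching e:
  (z²⁰)¹ = z²⁰, (z²⁰)² = z¹⁷, (z²⁰)³ = z¹⁴, (z²⁰)⁴ = z¹¹, (z²⁰)⁵ = z⁸, (z²⁰)⁶ = z⁵, (z²⁰)⁷ = z², (z²⁰)⁸ = z²², (z²⁰)⁹ = z¹⁹, (z²⁰)¹⁰ = z¹⁶, (z²⁰)¹¹ = z¹³, (z²⁰)¹² = z¹⁰, (z²⁰)¹³ = z⁷, (z²⁰)¹⁴ = z⁴, (z²⁰)¹⁵ = z, (z²⁰)¹⁶ = z²¹, (z²⁰)¹⁷ = z¹⁸, (z²⁰)¹⁸ = z¹⁵, (z²⁰)¹⁹ = z¹², (z²⁰)²⁰ = z⁹, (z²⁰)²¹ = z⁶, (z²⁰)²² = z³, (z²⁰)²³ = e.
The smallest positive k with (z²⁰)ᵏ = e is 23.

Answer: 23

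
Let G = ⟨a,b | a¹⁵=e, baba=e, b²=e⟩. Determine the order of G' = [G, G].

G' = [G, G] is generated by all commutators. The generator-pair commutators are: [a, b] = a².
The subgroup they normally generate is {e, a, a², a³, a⁴, a⁵, a⁶, a⁷, a⁸, a⁹, a¹⁰, a¹¹, a¹², a¹³, a¹⁴}, of order 15.
Check: |G/G'| = 30/15 = 2 is the order of the abelianisation.

Answer: 15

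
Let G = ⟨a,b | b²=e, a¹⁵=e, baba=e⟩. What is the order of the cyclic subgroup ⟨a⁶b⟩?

|⟨a⁶b⟩| equals the order of a⁶b. Compute successive powers until reaching e:
  (a⁶b)¹ = a⁶b, (a⁶b)² = e.
The smallest positive k with (a⁶b)ᵏ = e is 2, so |⟨a⁶b⟩| = 2.

Answer: 2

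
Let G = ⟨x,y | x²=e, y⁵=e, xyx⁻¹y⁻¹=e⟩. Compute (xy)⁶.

Compute successive powers of (xy), reducing at each step:
  (xy)²: (xy) · x = y;   y · y = y²
  (xy)³: (y²) · x = xy²;   (xy²) · y = xy³
  (xy)⁴: (xy³) · x = y³;   (y³) · y = y⁴
  (xy)⁵: (y⁴) · x = xy⁴;   (xy⁴) · y = x
  (xy)⁶: x · x = e;   e · y = y

Answer: y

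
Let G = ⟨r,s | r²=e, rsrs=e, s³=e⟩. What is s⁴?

Compute successive powers of s, reducing at each step:
  s²: s · s = s²
  s³: (s²) · s = e
  s⁴: e · s = s

Answer: s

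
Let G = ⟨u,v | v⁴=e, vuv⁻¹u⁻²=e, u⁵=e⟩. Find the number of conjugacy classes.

The conjugacy classes (representative and size) are:
  [e] (size 1), [u⁴] (size 4), [u²v] (size 5), [v²] (size 5), [u³v³] (size 5).
Class equation: 1 + 4 + 5 + 5 + 5 = 20 = |G|. So G has 5 conjugacy classes.

Answer: 5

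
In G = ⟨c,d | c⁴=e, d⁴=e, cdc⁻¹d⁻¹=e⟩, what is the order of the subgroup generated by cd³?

|⟨cd³⟩| equals the order of cd³. Compute successive powers until reaching e:
  (cd³)¹ = cd³, (cd³)² = c²d², (cd³)³ = c³d, (cd³)⁴ = e.
The smallest positive k with (cd³)ᵏ = e is 4, so |⟨cd³⟩| = 4.

Answer: 4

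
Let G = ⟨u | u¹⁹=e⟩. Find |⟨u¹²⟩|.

|⟨u¹²⟩| equals the order of u¹². Compute successive powers until reaching e:
  (u¹²)¹ = u¹², (u¹²)² = u⁵, (u¹²)³ = u¹⁷, (u¹²)⁴ = u¹⁰, (u¹²)⁵ = u³, (u¹²)⁶ = u¹⁵, (u¹²)⁷ = u⁸, (u¹²)⁸ = u, (u¹²)⁹ = u¹³, (u¹²)¹⁰ = u⁶, (u¹²)¹¹ = u¹⁸, (u¹²)¹² = u¹¹, (u¹²)¹³ = u⁴, (u¹²)¹⁴ = u¹⁶, (u¹²)¹⁵ = u⁹, (u¹²)¹⁶ = u², (u¹²)¹⁷ = u¹⁴, (u¹²)¹⁸ = u⁷, (u¹²)¹⁹ = e.
The smallest positive k with (u¹²)ᵏ = e is 19, so |⟨u¹²⟩| = 19.

Answer: 19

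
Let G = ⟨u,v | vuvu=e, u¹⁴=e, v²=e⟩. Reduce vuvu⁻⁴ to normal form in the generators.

Multiply left to right, reducing at each step:
  v · u = u¹³v
  (u¹³v) · v = u¹³
  (u¹³) · u⁻⁴ = u⁹

Answer: u⁹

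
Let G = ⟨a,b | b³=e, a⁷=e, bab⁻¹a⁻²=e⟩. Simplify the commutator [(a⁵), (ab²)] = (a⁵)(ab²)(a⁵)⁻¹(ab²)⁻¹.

[(a⁵), (ab²)] = (a⁵)·(ab²)·(a⁵)⁻¹·(ab²)⁻¹.
  (a⁵) · (ab²) = a⁶b²
  (a⁶b²) · (a²) = b²
  (b²) · (a⁵b) = a⁶

Answer: a⁶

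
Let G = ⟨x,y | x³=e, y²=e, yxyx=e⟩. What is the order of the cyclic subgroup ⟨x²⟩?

|⟨x²⟩| equals the order of x². Compute successive powers until reaching e:
  (x²)¹ = x², (x²)² = x, (x²)³ = e.
The smallest positive k with (x²)ᵏ = e is 3, so |⟨x²⟩| = 3.

Answer: 3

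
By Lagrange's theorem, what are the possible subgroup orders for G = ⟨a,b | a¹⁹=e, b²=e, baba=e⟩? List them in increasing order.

|G| = 38 = 2 · 19. By Lagrange's theorem the order of any subgroup divides 38; the divisors of 38 are 1, 2, 19, 38.

Answer: 1, 2, 19, 38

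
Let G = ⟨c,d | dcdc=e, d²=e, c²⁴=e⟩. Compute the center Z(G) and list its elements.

An element z ∈ Z(G) iff z commutes with every generator.
For example c¹² is central: (c¹²)·c = c¹³ = c·(c¹²); (c¹²)·d = c¹²d = d·(c¹²).
Whereas c ∉ Z(G) since c·d = cd ≠ c²³d = d·c.
Checking each of the 48 elements this way gives Z(G) = {e, c¹²}, of order 2.

Answer: {e, c¹²}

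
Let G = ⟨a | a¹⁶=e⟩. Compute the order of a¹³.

Compute successive powers until reaching e:
  (a¹³)¹ = a¹³, (a¹³)² = a¹⁰, (a¹³)³ = a⁷, (a¹³)⁴ = a⁴, (a¹³)⁵ = a, (a¹³)⁶ = a¹⁴, (a¹³)⁷ = a¹¹, (a¹³)⁸ = a⁸, (a¹³)⁹ = a⁵, (a¹³)¹⁰ = a², (a¹³)¹¹ = a¹⁵, (a¹³)¹² = a¹², (a¹³)¹³ = a⁹, (a¹³)¹⁴ = a⁶, (a¹³)¹⁵ = a³, (a¹³)¹⁶ = e.
The smallest positive k with (a¹³)ᵏ = e is 16.

Answer: 16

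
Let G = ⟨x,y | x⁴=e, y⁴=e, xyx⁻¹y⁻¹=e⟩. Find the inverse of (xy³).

The order of (xy³) is 4 (smallest k with (xy³)ᵏ = e), so (xy³)⁻¹ = (xy³)³ = x³y.
Check: (xy³) · (x³y) → (xy³) · x³ = y³;   (y³) · y = e, giving e as required.

Answer: x³y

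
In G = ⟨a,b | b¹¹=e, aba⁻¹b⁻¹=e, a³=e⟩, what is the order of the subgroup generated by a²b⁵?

|⟨a²b⁵⟩| equals the order of a²b⁵. Compute successive powers until reaching e:
  (a²b⁵)¹ = a²b⁵, (a²b⁵)² = ab¹⁰, (a²b⁵)³ = b⁴, (a²b⁵)⁴ = a²b⁹, (a²b⁵)⁵ = ab³, (a²b⁵)⁶ = b⁸, (a²b⁵)⁷ = a²b², (a²b⁵)⁸ = ab⁷, (a²b⁵)⁹ = b, (a²b⁵)¹⁰ = a²b⁶, (a²b⁵)¹¹ = a, (a²b⁵)¹² = b⁵, (a²b⁵)¹³ = a²b¹⁰, (a²b⁵)¹⁴ = ab⁴, (a²b⁵)¹⁵ = b⁹, (a²b⁵)¹⁶ = a²b³, (a²b⁵)¹⁷ = ab⁸, (a²b⁵)¹⁸ = b², (a²b⁵)¹⁹ = a²b⁷, (a²b⁵)²⁰ = ab, (a²b⁵)²¹ = b⁶, (a²b⁵)²² = a², (a²b⁵)²³ = ab⁵, (a²b⁵)²⁴ = b¹⁰, (a²b⁵)²⁵ = a²b⁴, (a²b⁵)²⁶ = ab⁹, (a²b⁵)²⁷ = b³, (a²b⁵)²⁸ = a²b⁸, (a²b⁵)²⁹ = ab², (a²b⁵)³⁰ = b⁷, (a²b⁵)³¹ = a²b, (a²b⁵)³² = ab⁶, (a²b⁵)³³ = e.
The smallest positive k with (a²b⁵)ᵏ = e is 33, so |⟨a²b⁵⟩| = 33.

Answer: 33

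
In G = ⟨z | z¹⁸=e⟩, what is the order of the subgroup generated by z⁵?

|⟨z⁵⟩| equals the order of z⁵. Compute successive powers until reaching e:
  (z⁵)¹ = z⁵, (z⁵)² = z¹⁰, (z⁵)³ = z¹⁵, (z⁵)⁴ = z², (z⁵)⁵ = z⁷, (z⁵)⁶ = z¹², (z⁵)⁷ = z¹⁷, (z⁵)⁸ = z⁴, (z⁵)⁹ = z⁹, (z⁵)¹⁰ = z¹⁴, (z⁵)¹¹ = z, (z⁵)¹² = z⁶, (z⁵)¹³ = z¹¹, (z⁵)¹⁴ = z¹⁶, (z⁵)¹⁵ = z³, (z⁵)¹⁶ = z⁸, (z⁵)¹⁷ = z¹³, (z⁵)¹⁸ = e.
The smallest positive k with (z⁵)ᵏ = e is 18, so |⟨z⁵⟩| = 18.

Answer: 18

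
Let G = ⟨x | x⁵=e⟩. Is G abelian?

G has a single generator, so G is cyclic and hence abelian.

Answer: Yes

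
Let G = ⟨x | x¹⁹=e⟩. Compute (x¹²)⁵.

Compute successive powers of (x¹²), reducing at each step:
  (x¹²)²: (x¹²) · x¹² = x⁵
  (x¹²)³: (x⁵) · x¹² = x¹⁷
  (x¹²)⁴: (x¹⁷) · x¹² = x¹⁰
  (x¹²)⁵: (x¹⁰) · x¹² = x³

Answer: x³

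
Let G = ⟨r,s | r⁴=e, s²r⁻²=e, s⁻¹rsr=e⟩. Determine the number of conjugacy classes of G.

The conjugacy classes (representative and size) are:
  [e] (size 1), [r³] (size 2), [r²] (size 1), [s⁻¹] (size 2), [rs⁻¹] (size 2).
Class equation: 1 + 2 + 1 + 2 + 2 = 8 = |G|. So G has 5 conjugacy classes.

Answer: 5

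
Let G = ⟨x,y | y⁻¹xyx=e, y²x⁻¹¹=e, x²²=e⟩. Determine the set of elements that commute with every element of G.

An element z ∈ Z(G) iff z commutes with every generator.
For example x¹¹ is central: (x¹¹)·x = x¹² = x·(x¹¹); (x¹¹)·y = y⁻¹ = y·(x¹¹).
Whereas x ∉ Z(G) since x·y = xy ≠ x¹⁰y⁻¹ = y·x.
Checking each of the 44 elements this way gives Z(G) = {e, x¹¹}, of order 2.

Answer: {e, x¹¹}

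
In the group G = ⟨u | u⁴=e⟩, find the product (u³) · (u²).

Compute (u³) · (u²) by multiplying left to right and reducing via the relations at each step:
  (u³) · u² = u

Answer: u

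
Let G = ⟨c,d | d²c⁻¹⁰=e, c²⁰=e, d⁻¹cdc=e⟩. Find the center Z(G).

An element z ∈ Z(G) iff z commutes with every generator.
For example c¹⁰ is central: (c¹⁰)·c = c¹¹ = c·(c¹⁰); (c¹⁰)·d = d⁻¹ = d·(c¹⁰).
Whereas c ∉ Z(G) since c·d = cd ≠ c⁹d⁻¹ = d·c.
Checking each of the 40 elements this way gives Z(G) = {e, c¹⁰}, of order 2.

Answer: {e, c¹⁰}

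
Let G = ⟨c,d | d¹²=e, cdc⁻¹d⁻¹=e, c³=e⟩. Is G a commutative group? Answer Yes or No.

Each pair of generators commutes: c·d = cd = d·c. Since the generators pairwise commute, every element of G commutes with every other, so G is abelian.

Answer: Yes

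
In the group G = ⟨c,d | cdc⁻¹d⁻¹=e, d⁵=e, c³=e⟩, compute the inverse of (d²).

The order of (d²) is 5 (smallest k with (d²)ᵏ = e), so (d²)⁻¹ = (d²)⁴ = d³.
Check: (d²) · (d³) → (d²) · d³ = e, giving e as required.

Answer: d³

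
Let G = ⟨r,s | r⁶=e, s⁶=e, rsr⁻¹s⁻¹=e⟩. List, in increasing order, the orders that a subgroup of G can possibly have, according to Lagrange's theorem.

|G| = 36 = 2² · 3². By Lagrange's theorem the order of any subgroup divides 36; the divisors of 36 are 1, 2, 3, 4, 6, 9, 12, 18, 36.

Answer: 1, 2, 3, 4, 6, 9, 12, 18, 36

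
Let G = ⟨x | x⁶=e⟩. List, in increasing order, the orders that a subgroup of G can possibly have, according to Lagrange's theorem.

|G| = 6 = 2 · 3. By Lagrange's theorem the order of any subgroup divides 6; the divisors of 6 are 1, 2, 3, 6.

Answer: 1, 2, 3, 6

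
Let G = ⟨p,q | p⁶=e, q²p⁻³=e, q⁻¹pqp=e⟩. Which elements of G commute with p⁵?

⟨p⁵⟩ ⊆ C_G(p⁵) since powers of p⁵ commute with p⁵; so |C_G(p⁵)| ≥ |⟨p⁵⟩| = 6.
By orbit–stabilizer, |C_G(p⁵)| = |G| / |conj. class of p⁵| = 12 / 2 = 6.
The 6 elements commuting with p⁵ are {e, p, p², p³, p⁴, p⁵}.

Answer: {e, p, p², p³, p⁴, p⁵}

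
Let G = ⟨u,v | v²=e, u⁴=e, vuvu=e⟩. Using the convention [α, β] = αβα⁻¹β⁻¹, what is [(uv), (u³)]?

[(uv), (u³)] = (uv)·(u³)·(uv)⁻¹·(u³)⁻¹.
  (uv) · (u³) = u²v
  (u²v) · (uv) = u
  u · u = u²

Answer: u²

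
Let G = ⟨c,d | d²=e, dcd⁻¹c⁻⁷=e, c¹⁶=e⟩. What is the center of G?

An element z ∈ Z(G) iff z commutes with every generator.
For example c⁸ is central: (c⁸)·c = c⁹ = c·(c⁸); (c⁸)·d = c⁸d = d·(c⁸).
Whereas c ∉ Z(G) since c·d = cd ≠ c⁷d = d·c.
Checking each of the 32 elements this way gives Z(G) = {e, c⁸}, of order 2.

Answer: {e, c⁸}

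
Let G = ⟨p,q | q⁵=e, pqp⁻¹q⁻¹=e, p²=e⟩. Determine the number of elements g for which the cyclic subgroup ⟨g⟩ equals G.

G is cyclic of order 10. An element generates G iff its order is 10, and a cyclic group of order 10 has exactly φ(10) = 4 such elements.

Answer: 4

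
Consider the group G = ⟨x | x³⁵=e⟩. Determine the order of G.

G is generated by a single element, so G is cyclic. The relator gives x³⁵ = e and no smaller power is forced to be e, so the 35 powers {e, x, x², x³, x⁴, x⁵, x⁶, x⁷, x⁸, x⁹, x²², x²³, x²¹, x²⁰, x²⁴, x²⁵, x²⁶, x²⁷, x²⁸, x²⁹, x³², x³³, x³¹, x³⁰, x³⁴, x¹², x¹³, x¹¹, x¹⁰, x¹⁴, x¹⁵, x¹⁶, x¹⁷, x¹⁸, x¹⁹} are distinct. Hence |G| = 35.

Answer: 35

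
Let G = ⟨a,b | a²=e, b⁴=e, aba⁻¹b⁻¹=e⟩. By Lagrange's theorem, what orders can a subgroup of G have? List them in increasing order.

|G| = 8 = 2³. By Lagrange's theorem the order of any subgroup divides 8; the divisors of 8 are 1, 2, 4, 8.

Answer: 1, 2, 4, 8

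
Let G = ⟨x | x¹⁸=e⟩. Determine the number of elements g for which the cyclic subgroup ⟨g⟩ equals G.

G is cyclic of order 18. An element generates G iff its order is 18, and a cyclic group of order 18 has exactly φ(18) = 6 such elements.

Answer: 6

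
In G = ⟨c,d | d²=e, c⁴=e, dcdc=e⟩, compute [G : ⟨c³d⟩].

First find ord(c³d) by computing successive powers:
  (c³d)¹ = c³d, (c³d)² = e.
So |⟨c³d⟩| = ord(c³d) = 2. With |G| = 8, by Lagrange [G : ⟨c³d⟩] = 8/2 = 4.

Answer: 4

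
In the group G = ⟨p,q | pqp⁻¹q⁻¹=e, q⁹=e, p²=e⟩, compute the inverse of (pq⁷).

The order of (pq⁷) is 18 (smallest k with (pq⁷)ᵏ = e), so (pq⁷)⁻¹ = (pq⁷)¹⁷ = pq².
Check: (pq⁷) · (pq²) → (pq⁷) · p = q⁷;   (q⁷) · q² = e, giving e as required.

Answer: pq²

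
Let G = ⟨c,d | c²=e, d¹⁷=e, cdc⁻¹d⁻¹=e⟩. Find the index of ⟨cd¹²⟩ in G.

First find ord(cd¹²) by computing successive powers:
  (cd¹²)¹ = cd¹², (cd¹²)² = d⁷, (cd¹²)³ = cd², (cd¹²)⁴ = d¹⁴, (cd¹²)⁵ = cd⁹, (cd¹²)⁶ = d⁴, (cd¹²)⁷ = cd¹⁶, (cd¹²)⁸ = d¹¹, (cd¹²)⁹ = cd⁶, (cd¹²)¹⁰ = d, (cd¹²)¹¹ = cd¹³, (cd¹²)¹² = d⁸, (cd¹²)¹³ = cd³, (cd¹²)¹⁴ = d¹⁵, (cd¹²)¹⁵ = cd¹⁰, (cd¹²)¹⁶ = d⁵, (cd¹²)¹⁷ = c, (cd¹²)¹⁸ = d¹², (cd¹²)¹⁹ = cd⁷, (cd¹²)²⁰ = d², (cd¹²)²¹ = cd¹⁴, (cd¹²)²² = d⁹, (cd¹²)²³ = cd⁴, (cd¹²)²⁴ = d¹⁶, (cd¹²)²⁵ = cd¹¹, (cd¹²)²⁶ = d⁶, (cd¹²)²⁷ = cd, (cd¹²)²⁸ = d¹³, (cd¹²)²⁹ = cd⁸, (cd¹²)³⁰ = d³, (cd¹²)³¹ = cd¹⁵, (cd¹²)³² = d¹⁰, (cd¹²)³³ = cd⁵, (cd¹²)³⁴ = e.
So |⟨cd¹²⟩| = ord(cd¹²) = 34. With |G| = 34, by Lagrange [G : ⟨cd¹²⟩] = 34/34 = 1.

Answer: 1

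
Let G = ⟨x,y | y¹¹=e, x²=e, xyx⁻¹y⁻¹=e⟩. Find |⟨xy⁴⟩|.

|⟨xy⁴⟩| equals the order of xy⁴. Compute successive powers until reaching e:
  (xy⁴)¹ = xy⁴, (xy⁴)² = y⁸, (xy⁴)³ = xy, (xy⁴)⁴ = y⁵, (xy⁴)⁵ = xy⁹, (xy⁴)⁶ = y², (xy⁴)⁷ = xy⁶, (xy⁴)⁸ = y¹⁰, (xy⁴)⁹ = xy³, (xy⁴)¹⁰ = y⁷, (xy⁴)¹¹ = x, (xy⁴)¹² = y⁴, (xy⁴)¹³ = xy⁸, (xy⁴)¹⁴ = y, (xy⁴)¹⁵ = xy⁵, (xy⁴)¹⁶ = y⁹, (xy⁴)¹⁷ = xy², (xy⁴)¹⁸ = y⁶, (xy⁴)¹⁹ = xy¹⁰, (xy⁴)²⁰ = y³, (xy⁴)²¹ = xy⁷, (xy⁴)²² = e.
The smallest positive k with (xy⁴)ᵏ = e is 22, so |⟨xy⁴⟩| = 22.

Answer: 22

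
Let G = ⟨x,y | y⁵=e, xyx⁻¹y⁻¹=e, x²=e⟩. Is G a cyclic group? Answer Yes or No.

|G| = 10. The element xy has order 10 (its powers give 10 distinct elements), so ⟨xy⟩ = G and G is cyclic.

Answer: Yes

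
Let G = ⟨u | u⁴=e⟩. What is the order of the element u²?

Compute successive powers until reaching e:
  (u²)¹ = u², (u²)² = e.
The smallest positive k with (u²)ᵏ = e is 2.

Answer: 2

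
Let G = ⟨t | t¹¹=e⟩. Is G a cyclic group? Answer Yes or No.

|G| = 11. The element t has order 11 (its powers give 11 distinct elements), so ⟨t⟩ = G and G is cyclic.

Answer: Yes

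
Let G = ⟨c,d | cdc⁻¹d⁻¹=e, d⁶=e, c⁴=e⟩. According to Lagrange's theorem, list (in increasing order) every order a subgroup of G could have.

|G| = 24 = 2³ · 3. By Lagrange's theorem the order of any subgroup divides 24; the divisors of 24 are 1, 2, 3, 4, 6, 8, 12, 24.

Answer: 1, 2, 3, 4, 6, 8, 12, 24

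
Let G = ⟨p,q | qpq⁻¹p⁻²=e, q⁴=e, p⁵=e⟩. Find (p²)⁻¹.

The order of (p²) is 5 (smallest k with (p²)ᵏ = e), so (p²)⁻¹ = (p²)⁴ = p³.
Check: (p²) · (p³) → (p²) · p³ = e, giving e as required.

Answer: p³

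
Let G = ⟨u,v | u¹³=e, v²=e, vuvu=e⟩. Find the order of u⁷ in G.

Compute successive powers until reaching e:
  (u⁷)¹ = u⁷, (u⁷)² = u, (u⁷)³ = u⁸, (u⁷)⁴ = u², (u⁷)⁵ = u⁹, (u⁷)⁶ = u³, (u⁷)⁷ = u¹⁰, (u⁷)⁸ = u⁴, (u⁷)⁹ = u¹¹, (u⁷)¹⁰ = u⁵, (u⁷)¹¹ = u¹², (u⁷)¹² = u⁶, (u⁷)¹³ = e.
The smallest positive k with (u⁷)ᵏ = e is 13.

Answer: 13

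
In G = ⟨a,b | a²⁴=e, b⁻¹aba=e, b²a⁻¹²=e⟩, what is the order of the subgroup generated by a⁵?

|⟨a⁵⟩| equals the order of a⁵. Compute successive powers until reaching e:
  (a⁵)¹ = a⁵, (a⁵)² = a¹⁰, (a⁵)³ = a¹⁵, (a⁵)⁴ = a²⁰, (a⁵)⁵ = a, (a⁵)⁶ = a⁶, (a⁵)⁷ = a¹¹, (a⁵)⁸ = a¹⁶, (a⁵)⁹ = a²¹, (a⁵)¹⁰ = a², (a⁵)¹¹ = a⁷, (a⁵)¹² = a¹², (a⁵)¹³ = a¹⁷, (a⁵)¹⁴ = a²², (a⁵)¹⁵ = a³, (a⁵)¹⁶ = a⁸, (a⁵)¹⁷ = a¹³, (a⁵)¹⁸ = a¹⁸, (a⁵)¹⁹ = a²³, (a⁵)²⁰ = a⁴, (a⁵)²¹ = a⁹, (a⁵)²² = a¹⁴, (a⁵)²³ = a¹⁹, (a⁵)²⁴ = e.
The smallest positive k with (a⁵)ᵏ = e is 24, so |⟨a⁵⟩| = 24.

Answer: 24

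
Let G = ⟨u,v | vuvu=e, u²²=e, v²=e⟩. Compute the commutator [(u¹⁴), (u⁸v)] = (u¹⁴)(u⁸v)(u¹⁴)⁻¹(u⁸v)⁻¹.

[(u¹⁴), (u⁸v)] = (u¹⁴)·(u⁸v)·(u¹⁴)⁻¹·(u⁸v)⁻¹.
  (u¹⁴) · (u⁸v) = v
  v · (u⁸) = u¹⁴v
  (u¹⁴v) · (u⁸v) = u⁶

Answer: u⁶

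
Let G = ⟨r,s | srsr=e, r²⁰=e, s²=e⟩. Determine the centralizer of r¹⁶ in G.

⟨r¹⁶⟩ ⊆ C_G(r¹⁶) since powers of r¹⁶ commute with r¹⁶; so |C_G(r¹⁶)| ≥ |⟨r¹⁶⟩| = 5.
By orbit–stabilizer, |C_G(r¹⁶)| = |G| / |conj. class of r¹⁶| = 40 / 2 = 20.
The 20 elements commuting with r¹⁶ are {e, r, r², r³, r⁴, r⁵, r⁶, r⁷, r⁸, r⁹, r¹⁰, r¹¹, r¹², r¹³, r¹⁴, r¹⁵, r¹⁶, r¹⁷, r¹⁸, r¹⁹}.

Answer: {e, r, r², r³, r⁴, r⁵, r⁶, r⁷, r⁸, r⁹, r¹⁰, r¹¹, r¹², r¹³, r¹⁴, r¹⁵, r¹⁶, r¹⁷, r¹⁸, r¹⁹}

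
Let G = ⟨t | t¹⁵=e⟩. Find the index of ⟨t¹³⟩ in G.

First find ord(t¹³) by computing successive powers:
  (t¹³)¹ = t¹³, (t¹³)² = t¹¹, (t¹³)³ = t⁹, (t¹³)⁴ = t⁷, (t¹³)⁵ = t⁵, (t¹³)⁶ = t³, (t¹³)⁷ = t, (t¹³)⁸ = t¹⁴, (t¹³)⁹ = t¹², (t¹³)¹⁰ = t¹⁰, (t¹³)¹¹ = t⁸, (t¹³)¹² = t⁶, (t¹³)¹³ = t⁴, (t¹³)¹⁴ = t², (t¹³)¹⁵ = e.
So |⟨t¹³⟩| = ord(t¹³) = 15. With |G| = 15, by Lagrange [G : ⟨t¹³⟩] = 15/15 = 1.

Answer: 1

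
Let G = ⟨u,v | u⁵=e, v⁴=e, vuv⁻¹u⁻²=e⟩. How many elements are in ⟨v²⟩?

|⟨v²⟩| equals the order of v². Compute successive powers until reaching e:
  (v²)¹ = v², (v²)² = e.
The smallest positive k with (v²)ᵏ = e is 2, so |⟨v²⟩| = 2.

Answer: 2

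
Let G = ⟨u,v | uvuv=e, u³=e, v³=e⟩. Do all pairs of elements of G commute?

u·v = uv but v·u = u²v², so u·v ≠ v·u and G is not abelian.

Answer: No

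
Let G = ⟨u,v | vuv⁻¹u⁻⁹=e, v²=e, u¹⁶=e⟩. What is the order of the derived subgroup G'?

G' = [G, G] is generated by all commutators. The generator-pair commutators are: [u, v] = u⁸.
The subgroup they normally generate is {e, u⁸}, of order 2.
Check: |G/G'| = 32/2 = 16 is the order of the abelianisation.

Answer: 2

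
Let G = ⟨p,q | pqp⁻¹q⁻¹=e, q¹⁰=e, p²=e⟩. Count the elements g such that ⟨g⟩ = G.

⟨g⟩ = G would require ord(g) = |G| = 20, but the maximum element order in G is 10 < 20. So G is not cyclic and no single element generates it: the count is 0.

Answer: 0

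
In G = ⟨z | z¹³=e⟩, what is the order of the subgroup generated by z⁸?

|⟨z⁸⟩| equals the order of z⁸. Compute successive powers until reaching e:
  (z⁸)¹ = z⁸, (z⁸)² = z³, (z⁸)³ = z¹¹, (z⁸)⁴ = z⁶, (z⁸)⁵ = z, (z⁸)⁶ = z⁹, (z⁸)⁷ = z⁴, (z⁸)⁸ = z¹², (z⁸)⁹ = z⁷, (z⁸)¹⁰ = z², (z⁸)¹¹ = z¹⁰, (z⁸)¹² = z⁵, (z⁸)¹³ = e.
The smallest positive k with (z⁸)ᵏ = e is 13, so |⟨z⁸⟩| = 13.

Answer: 13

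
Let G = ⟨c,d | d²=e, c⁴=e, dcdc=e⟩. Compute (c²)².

Compute successive powers of (c²), reducing at each step:
  (c²)²: (c²) · c² = e

Answer: e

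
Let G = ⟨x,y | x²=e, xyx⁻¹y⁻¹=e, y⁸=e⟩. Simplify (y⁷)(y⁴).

Compute (y⁷) · (y⁴) by multiplying left to right and reducing via the relations at each step:
  (y⁷) · y⁴ = y³

Answer: y³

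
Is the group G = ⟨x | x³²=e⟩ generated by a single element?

|G| = 32. The element x has order 32 (its powers give 32 distinct elements), so ⟨x⟩ = G and G is cyclic.

Answer: Yes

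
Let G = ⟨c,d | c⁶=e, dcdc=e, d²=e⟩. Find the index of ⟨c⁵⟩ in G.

First find ord(c⁵) by computing successive powers:
  (c⁵)¹ = c⁵, (c⁵)² = c⁴, (c⁵)³ = c³, (c⁵)⁴ = c², (c⁵)⁵ = c, (c⁵)⁶ = e.
So |⟨c⁵⟩| = ord(c⁵) = 6. With |G| = 12, by Lagrange [G : ⟨c⁵⟩] = 12/6 = 2.

Answer: 2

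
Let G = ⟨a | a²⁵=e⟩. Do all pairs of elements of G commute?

G has a single generator, so G is cyclic and hence abelian.

Answer: Yes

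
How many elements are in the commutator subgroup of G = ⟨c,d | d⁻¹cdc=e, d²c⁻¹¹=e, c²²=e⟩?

G' = [G, G] is generated by all commutators. The generator-pair commutators are: [c, d] = c².
The subgroup they normally generate is {e, c², c⁴, c⁶, c⁸, c¹⁰, c¹², c¹⁴, c¹⁶, c¹⁸, c²⁰}, of order 11.
Check: |G/G'| = 44/11 = 4 is the order of the abelianisation.

Answer: 11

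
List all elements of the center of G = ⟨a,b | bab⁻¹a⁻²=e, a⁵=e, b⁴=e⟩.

An element z ∈ Z(G) iff z commutes with every generator.
For example e is central: e·a = a = a·e; e·b = b = b·e.
Whereas a ∉ Z(G) since a·b = ab ≠ a²b = b·a.
Checking each of the 20 elements this way gives Z(G) = {e}, of order 1.

Answer: {e}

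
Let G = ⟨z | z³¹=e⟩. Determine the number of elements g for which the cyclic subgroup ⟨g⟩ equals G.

G is cyclic of order 31. An element generates G iff its order is 31, and a cyclic group of order 31 has exactly φ(31) = 30 such elements.

Answer: 30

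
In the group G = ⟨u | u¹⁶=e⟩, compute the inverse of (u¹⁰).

The order of (u¹⁰) is 8 (smallest k with (u¹⁰)ᵏ = e), so (u¹⁰)⁻¹ = (u¹⁰)⁷ = u⁶.
Check: (u¹⁰) · (u⁶) → (u¹⁰) · u⁶ = e, giving e as required.

Answer: u⁶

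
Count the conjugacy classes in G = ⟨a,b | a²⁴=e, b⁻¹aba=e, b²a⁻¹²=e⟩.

The conjugacy classes (representative and size) are:
  [e] (size 1), [a] (size 2), [a²] (size 2), [a³] (size 2), [a⁴] (size 2), [a⁵] (size 2), [a¹⁸] (size 2), [a⁷] (size 2), [a¹⁶] (size 2), [a¹⁵] (size 2), [a¹⁴] (size 2), [a¹³] (size 2), [a¹²] (size 1), [a⁶b] (size 12), [a⁵b⁻¹] (size 12).
Class equation: 1 + 2 + 2 + 2 + 2 + 2 + 2 + 2 + 2 + 2 + 2 + 2 + 1 + 12 + 12 = 48 = |G|. So G has 15 conjugacy classes.

Answer: 15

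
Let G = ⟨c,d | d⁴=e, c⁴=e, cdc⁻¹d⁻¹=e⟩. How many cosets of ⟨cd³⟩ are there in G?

First find ord(cd³) by computing successive powers:
  (cd³)¹ = cd³, (cd³)² = c²d², (cd³)³ = c³d, (cd³)⁴ = e.
So |⟨cd³⟩| = ord(cd³) = 4. With |G| = 16, by Lagrange [G : ⟨cd³⟩] = 16/4 = 4.

Answer: 4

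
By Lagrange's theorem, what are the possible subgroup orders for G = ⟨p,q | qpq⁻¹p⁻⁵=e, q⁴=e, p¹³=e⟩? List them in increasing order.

|G| = 52 = 2² · 13. By Lagrange's theorem the order of any subgroup divides 52; the divisors of 52 are 1, 2, 4, 13, 26, 52.

Answer: 1, 2, 4, 13, 26, 52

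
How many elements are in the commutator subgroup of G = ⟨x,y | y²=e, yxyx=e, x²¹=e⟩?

G' = [G, G] is generated by all commutators. The generator-pair commutators are: [x, y] = x².
The subgroup they normally generate is {e, x, x², x³, x⁴, x⁵, x⁶, x⁷, x⁸, x⁹, x¹⁰, x¹¹, x¹², x¹³, x¹⁴, x¹⁵, x¹⁶, x¹⁷, x¹⁸, x¹⁹, x²⁰}, of order 21.
Check: |G/G'| = 42/21 = 2 is the order of the abelianisation.

Answer: 21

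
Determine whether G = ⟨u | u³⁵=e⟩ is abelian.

G has a single generator, so G is cyclic and hence abelian.

Answer: Yes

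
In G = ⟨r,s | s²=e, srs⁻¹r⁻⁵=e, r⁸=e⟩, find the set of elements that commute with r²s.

⟨r²s⟩ ⊆ C_G(r²s) since powers of r²s commute with r²s; so |C_G(r²s)| ≥ |⟨r²s⟩| = 4.
By orbit–stabilizer, |C_G(r²s)| = |G| / |conj. class of r²s| = 16 / 2 = 8.
The 8 elements commuting with r²s are {e, r², r⁴, r⁶, s, r⁶s, r²s, r⁴s}.

Answer: {e, r², r⁴, r⁶, s, r⁶s, r²s, r⁴s}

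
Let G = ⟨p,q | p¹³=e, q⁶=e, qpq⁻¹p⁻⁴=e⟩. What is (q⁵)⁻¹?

The order of (q⁵) is 6 (smallest k with (q⁵)ᵏ = e), so (q⁵)⁻¹ = (q⁵)⁵ = q.
Check: (q⁵) · q → (q⁵) · q = e, giving e as required.

Answer: q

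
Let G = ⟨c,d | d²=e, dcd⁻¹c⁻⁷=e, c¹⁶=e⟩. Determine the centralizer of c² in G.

⟨c²⟩ ⊆ C_G(c²) since powers of c² commute with c²; so |C_G(c²)| ≥ |⟨c²⟩| = 8.
By orbit–stabilizer, |C_G(c²)| = |G| / |conj. class of c²| = 32 / 2 = 16.
The 16 elements commuting with c² are {e, c, c², c³, c⁴, c⁵, c⁶, c⁷, c⁸, c⁹, c¹⁰, c¹¹, c¹², c¹³, c¹⁴, c¹⁵}.

Answer: {e, c, c², c³, c⁴, c⁵, c⁶, c⁷, c⁸, c⁹, c¹⁰, c¹¹, c¹², c¹³, c¹⁴, c¹⁵}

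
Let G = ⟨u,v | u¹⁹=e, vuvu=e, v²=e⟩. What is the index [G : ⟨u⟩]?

First find ord(u) by computing successive powers:
  u¹ = u, u² = u², u³ = u³, u⁴ = u⁴, u⁵ = u⁵, u⁶ = u⁶, u⁷ = u⁷, u⁸ = u⁸, u⁹ = u⁹, u¹⁰ = u¹⁰, u¹¹ = u¹¹, u¹² = u¹², u¹³ = u¹³, u¹⁴ = u¹⁴, u¹⁵ = u¹⁵, u¹⁶ = u¹⁶, u¹⁷ = u¹⁷, u¹⁸ = u¹⁸, u¹⁹ = e.
So |⟨u⟩| = ord(u) = 19. With |G| = 38, by Lagrange [G : ⟨u⟩] = 38/19 = 2.

Answer: 2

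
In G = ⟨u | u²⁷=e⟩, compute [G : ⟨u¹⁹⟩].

First find ord(u¹⁹) by computing successive powers:
  (u¹⁹)¹ = u¹⁹, (u¹⁹)² = u¹¹, (u¹⁹)³ = u³, (u¹⁹)⁴ = u²², (u¹⁹)⁵ = u¹⁴, (u¹⁹)⁶ = u⁶, (u¹⁹)⁷ = u²⁵, (u¹⁹)⁸ = u¹⁷, (u¹⁹)⁹ = u⁹, (u¹⁹)¹⁰ = u, (u¹⁹)¹¹ = u²⁰, (u¹⁹)¹² = u¹², (u¹⁹)¹³ = u⁴, (u¹⁹)¹⁴ = u²³, (u¹⁹)¹⁵ = u¹⁵, (u¹⁹)¹⁶ = u⁷, (u¹⁹)¹⁷ = u²⁶, (u¹⁹)¹⁸ = u¹⁸, (u¹⁹)¹⁹ = u¹⁰, (u¹⁹)²⁰ = u², (u¹⁹)²¹ = u²¹, (u¹⁹)²² = u¹³, (u¹⁹)²³ = u⁵, (u¹⁹)²⁴ = u²⁴, (u¹⁹)²⁵ = u¹⁶, (u¹⁹)²⁶ = u⁸, (u¹⁹)²⁷ = e.
So |⟨u¹⁹⟩| = ord(u¹⁹) = 27. With |G| = 27, by Lagrange [G : ⟨u¹⁹⟩] = 27/27 = 1.

Answer: 1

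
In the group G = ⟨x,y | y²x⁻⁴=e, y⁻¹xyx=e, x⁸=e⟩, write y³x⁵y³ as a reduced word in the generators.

Multiply left to right, reducing at each step:
  (y⁻¹) · x⁵ = x³y⁻¹
  (x³y⁻¹) · y³ = x⁷

Answer: x⁷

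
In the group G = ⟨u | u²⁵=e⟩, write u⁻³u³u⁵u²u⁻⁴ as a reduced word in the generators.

Multiply left to right, reducing at each step:
  (u²²) · u³ = e
  e · u⁵ = u⁵
  (u⁵) · u² = u⁷
  (u⁷) · u⁻⁴ = u³

Answer: u³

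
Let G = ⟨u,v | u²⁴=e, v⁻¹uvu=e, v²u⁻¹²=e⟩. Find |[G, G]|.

G' = [G, G] is generated by all commutators. The generator-pair commutators are: [u, v] = u².
The subgroup they normally generate is {e, u², u⁴, u⁶, u⁸, u¹⁰, u¹², u¹⁴, u¹⁶, u¹⁸, u²⁰, u²²}, of order 12.
Check: |G/G'| = 48/12 = 4 is the order of the abelianisation.

Answer: 12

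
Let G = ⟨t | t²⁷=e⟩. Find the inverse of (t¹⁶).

The order of (t¹⁶) is 27 (smallest k with (t¹⁶)ᵏ = e), so (t¹⁶)⁻¹ = (t¹⁶)²⁶ = t¹¹.
Check: (t¹⁶) · (t¹¹) → (t¹⁶) · t¹¹ = e, giving e as required.

Answer: t¹¹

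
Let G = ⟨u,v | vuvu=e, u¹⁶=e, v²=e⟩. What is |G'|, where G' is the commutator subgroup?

G' = [G, G] is generated by all commutators. The generator-pair commutators are: [u, v] = u².
The subgroup they normally generate is {e, u², u⁴, u⁶, u⁸, u¹⁰, u¹², u¹⁴}, of order 8.
Check: |G/G'| = 32/8 = 4 is the order of the abelianisation.

Answer: 8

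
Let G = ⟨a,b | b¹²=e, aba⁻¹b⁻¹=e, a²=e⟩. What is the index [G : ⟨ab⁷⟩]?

First find ord(ab⁷) by computing successive powers:
  (ab⁷)¹ = ab⁷, (ab⁷)² = b², (ab⁷)³ = ab⁹, (ab⁷)⁴ = b⁴, (ab⁷)⁵ = ab¹¹, (ab⁷)⁶ = b⁶, (ab⁷)⁷ = ab, (ab⁷)⁸ = b⁸, (ab⁷)⁹ = ab³, (ab⁷)¹⁰ = b¹⁰, (ab⁷)¹¹ = ab⁵, (ab⁷)¹² = e.
So |⟨ab⁷⟩| = ord(ab⁷) = 12. With |G| = 24, by Lagrange [G : ⟨ab⁷⟩] = 24/12 = 2.

Answer: 2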